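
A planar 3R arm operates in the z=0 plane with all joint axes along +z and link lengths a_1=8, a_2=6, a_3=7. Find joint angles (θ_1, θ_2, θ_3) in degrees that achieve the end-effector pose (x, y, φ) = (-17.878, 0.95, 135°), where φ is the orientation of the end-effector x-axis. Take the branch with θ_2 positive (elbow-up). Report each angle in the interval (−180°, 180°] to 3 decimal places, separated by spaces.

-175.617 30.001 -79.384

wrist centre = target − a_3·(cos φ, sin φ) = (-12.9283, -3.9997)
cos θ_2 = (183.1377−8²−6²)/(2·8·6) = 0.8660; θ_2 = 30.0009° (elbow-up)
β = atan2(-3.9997,-12.9283) = -162.8090°; ψ = atan2(3.0001,13.1961) = 12.8083°
θ_1 = β − ψ = -175.6172°
θ_3 = φ − θ_1 − θ_2 = -79.3837° (wrapped to (-180°,180°])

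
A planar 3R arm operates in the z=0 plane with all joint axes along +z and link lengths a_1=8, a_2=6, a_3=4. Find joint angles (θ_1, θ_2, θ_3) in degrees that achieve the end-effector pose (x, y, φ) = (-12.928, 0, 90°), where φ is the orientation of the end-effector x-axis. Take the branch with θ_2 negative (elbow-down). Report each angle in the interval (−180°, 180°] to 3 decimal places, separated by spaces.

wrist centre = target − a_3·(cos φ, sin φ) = (-12.9280, -4.0000)
cos θ_2 = (183.1332−8²−6²)/(2·8·6) = 0.8660; θ_2 = -30.0063° (elbow-down)
β = atan2(-4.0000,-12.9280) = -162.8076°; ψ = atan2(-3.0006,13.1958) = -12.8105°
θ_1 = β − ψ = -149.9971°
θ_3 = φ − θ_1 − θ_2 = -89.9966° (wrapped to (-180°,180°])

-149.997 -30.006 -89.997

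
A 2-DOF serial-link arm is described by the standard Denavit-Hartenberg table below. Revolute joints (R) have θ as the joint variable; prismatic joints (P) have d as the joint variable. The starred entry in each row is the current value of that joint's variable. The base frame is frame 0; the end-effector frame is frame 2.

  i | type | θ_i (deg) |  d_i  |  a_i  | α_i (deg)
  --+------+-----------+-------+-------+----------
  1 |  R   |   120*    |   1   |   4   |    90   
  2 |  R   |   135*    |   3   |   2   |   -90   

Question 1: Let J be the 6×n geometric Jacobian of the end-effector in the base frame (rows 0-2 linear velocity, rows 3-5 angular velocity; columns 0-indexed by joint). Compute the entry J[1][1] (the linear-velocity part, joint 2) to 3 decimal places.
-1.225

axis z_1 = (0.8660,0.5000,0.0000); lever o_n−o_1 = (3.3052,0.2753,1.4142)
cross product → J_v[:, 1] = (0.7071,-1.2247,-1.4142)
J_ω[:, 1] = z_1
entry J[1][1] = -1.2247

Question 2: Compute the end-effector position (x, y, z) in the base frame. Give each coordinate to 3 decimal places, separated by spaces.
after link 1: o_1 = (-2.0000, 3.4641, 1.0000)
after link 2: o_2 = (1.3052, 3.7394, 2.4142)

1.305 3.739 2.414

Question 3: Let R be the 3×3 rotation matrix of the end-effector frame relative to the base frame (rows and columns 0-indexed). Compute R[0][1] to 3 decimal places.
-0.866

End-effector y-axis (col 1 of R) = (-0.8660,-0.5000,-0.0000)
R[0][1] = -0.8660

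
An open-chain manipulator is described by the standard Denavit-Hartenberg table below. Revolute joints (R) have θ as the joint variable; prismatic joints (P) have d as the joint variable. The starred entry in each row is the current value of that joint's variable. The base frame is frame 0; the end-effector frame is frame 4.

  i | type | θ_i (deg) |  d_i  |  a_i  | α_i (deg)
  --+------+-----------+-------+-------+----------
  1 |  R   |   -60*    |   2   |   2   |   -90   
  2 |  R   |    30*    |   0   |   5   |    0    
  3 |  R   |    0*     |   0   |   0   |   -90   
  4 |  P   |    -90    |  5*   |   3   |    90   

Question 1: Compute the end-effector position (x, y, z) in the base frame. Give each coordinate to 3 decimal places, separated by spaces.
4.513 -1.817 -4.830

after link 1: o_1 = (1.0000, -1.7321, 2.0000)
after link 2: o_2 = (3.1651, -5.4821, -0.5000)
after link 3: o_3 = (3.1651, -5.4821, -0.5000)
after link 4: o_4 = (4.5131, -1.8170, -4.8301)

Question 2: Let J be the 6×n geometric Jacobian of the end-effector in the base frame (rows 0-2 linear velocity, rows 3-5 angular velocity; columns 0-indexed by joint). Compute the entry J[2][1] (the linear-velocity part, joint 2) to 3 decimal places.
-1.830

axis z_1 = (0.8660,0.5000,0.0000); lever o_n−o_1 = (3.5131,-0.0849,-6.8301)
cross product → J_v[:, 1] = (-3.4151,5.9151,-1.8301)
J_ω[:, 1] = z_1
entry J[2][1] = -1.8301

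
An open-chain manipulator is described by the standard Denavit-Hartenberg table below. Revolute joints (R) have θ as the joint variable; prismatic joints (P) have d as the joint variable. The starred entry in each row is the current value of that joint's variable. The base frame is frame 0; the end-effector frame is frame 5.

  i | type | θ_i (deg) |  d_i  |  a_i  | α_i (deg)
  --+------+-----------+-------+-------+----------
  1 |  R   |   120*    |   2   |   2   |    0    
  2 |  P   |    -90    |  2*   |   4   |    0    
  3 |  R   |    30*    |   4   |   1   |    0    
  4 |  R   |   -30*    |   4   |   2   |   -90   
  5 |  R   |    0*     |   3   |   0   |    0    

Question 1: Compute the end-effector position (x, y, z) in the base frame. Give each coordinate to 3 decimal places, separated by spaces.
after link 1: o_1 = (-1.0000, 1.7321, 2.0000)
after link 2: o_2 = (2.4641, 3.7321, 4.0000)
after link 3: o_3 = (2.9641, 4.5981, 8.0000)
after link 4: o_4 = (4.6962, 5.5981, 12.0000)
after link 5: o_5 = (3.1962, 8.1962, 12.0000)

3.196 8.196 12.000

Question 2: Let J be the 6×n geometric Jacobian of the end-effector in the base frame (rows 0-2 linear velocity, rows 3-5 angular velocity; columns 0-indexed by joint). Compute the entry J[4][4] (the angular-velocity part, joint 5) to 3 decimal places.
axis z_4 = (-0.5000,0.8660,0.0000); lever o_n−o_4 = (-1.5000,2.5981,0.0000)
cross product → J_v[:, 4] = (-0.0000,-0.0000,-0.0000)
J_ω[:, 4] = z_4
entry J[4][4] = 0.8660

0.866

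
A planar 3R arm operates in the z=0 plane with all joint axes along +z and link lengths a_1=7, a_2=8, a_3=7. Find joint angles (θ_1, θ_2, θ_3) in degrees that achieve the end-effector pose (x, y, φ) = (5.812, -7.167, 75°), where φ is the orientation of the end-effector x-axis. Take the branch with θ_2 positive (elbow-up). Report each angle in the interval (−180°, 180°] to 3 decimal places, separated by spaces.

wrist centre = target − a_3·(cos φ, sin φ) = (4.0003, -13.9285)
cos θ_2 = (210.0047−7²−8²)/(2·7·8) = 0.8661; θ_2 = 29.9899° (elbow-up)
β = atan2(-13.9285,4.0003) = -73.9759°; ψ = atan2(3.9988,13.9289) = 16.0180°
θ_1 = β − ψ = -89.9939°
θ_3 = φ − θ_1 − θ_2 = 135.0040° (wrapped to (-180°,180°])

-89.994 29.990 135.004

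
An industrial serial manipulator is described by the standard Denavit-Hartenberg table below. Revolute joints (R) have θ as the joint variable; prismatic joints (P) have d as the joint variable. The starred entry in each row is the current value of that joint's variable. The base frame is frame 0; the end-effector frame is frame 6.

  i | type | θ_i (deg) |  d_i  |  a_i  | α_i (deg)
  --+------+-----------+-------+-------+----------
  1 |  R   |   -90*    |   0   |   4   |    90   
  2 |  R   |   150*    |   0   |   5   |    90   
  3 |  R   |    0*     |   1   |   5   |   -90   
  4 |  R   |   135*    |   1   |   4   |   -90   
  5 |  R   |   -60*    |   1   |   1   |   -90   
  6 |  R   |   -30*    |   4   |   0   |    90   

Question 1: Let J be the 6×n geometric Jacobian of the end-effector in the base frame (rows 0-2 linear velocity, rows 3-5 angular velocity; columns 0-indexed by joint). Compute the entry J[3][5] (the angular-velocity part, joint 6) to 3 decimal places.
0.500

axis z_5 = (0.5000,-0.2241,-0.8365); lever o_n−o_5 = (2.0000,-0.8966,-3.3461)
cross product → J_v[:, 5] = (0.0000,0.0000,0.0000)
J_ω[:, 5] = z_5
entry J[3][5] = 0.5000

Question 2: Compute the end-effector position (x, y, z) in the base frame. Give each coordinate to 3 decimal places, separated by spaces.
0.134 1.133 -1.568

after link 1: o_1 = (0.0000, -4.0000, 0.0000)
after link 2: o_2 = (0.0000, 0.3301, 2.5000)
after link 3: o_3 = (0.0000, 4.1603, 5.8660)
after link 4: o_4 = (-1.0000, 3.1250, 2.0023)
after link 5: o_5 = (-1.8660, 2.0296, 1.7782)
after link 6: o_6 = (0.1340, 1.1331, -1.5679)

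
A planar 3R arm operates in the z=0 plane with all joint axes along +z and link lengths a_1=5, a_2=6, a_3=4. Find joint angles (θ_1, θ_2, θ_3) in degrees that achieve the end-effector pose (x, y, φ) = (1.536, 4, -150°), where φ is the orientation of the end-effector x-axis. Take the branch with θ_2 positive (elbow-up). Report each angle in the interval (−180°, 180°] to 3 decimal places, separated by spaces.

wrist centre = target − a_3·(cos φ, sin φ) = (5.0001, 6.0000)
cos θ_2 = (61.0010−5²−6²)/(2·5·6) = 0.0000; θ_2 = 89.9990° (elbow-up)
β = atan2(6.0000,5.0001) = 50.1939°; ψ = atan2(6.0000,5.0001) = 50.1939°
θ_1 = β − ψ = 0.0000°
θ_3 = φ − θ_1 − θ_2 = 120.0010° (wrapped to (-180°,180°])

0.000 89.999 120.001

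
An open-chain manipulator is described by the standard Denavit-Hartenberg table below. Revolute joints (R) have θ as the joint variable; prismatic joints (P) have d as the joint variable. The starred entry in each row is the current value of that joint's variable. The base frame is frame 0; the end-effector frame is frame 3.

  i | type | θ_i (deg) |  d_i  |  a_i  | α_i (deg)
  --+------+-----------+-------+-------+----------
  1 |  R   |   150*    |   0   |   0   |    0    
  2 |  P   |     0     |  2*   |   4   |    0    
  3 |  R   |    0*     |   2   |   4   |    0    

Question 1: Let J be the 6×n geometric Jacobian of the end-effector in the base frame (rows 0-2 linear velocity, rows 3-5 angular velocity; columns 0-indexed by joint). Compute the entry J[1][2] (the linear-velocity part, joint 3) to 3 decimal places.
-3.464

axis z_2 = (0.0000,0.0000,1.0000); lever o_n−o_2 = (-3.4641,2.0000,2.0000)
cross product → J_v[:, 2] = (-2.0000,-3.4641,0.0000)
J_ω[:, 2] = z_2
entry J[1][2] = -3.4641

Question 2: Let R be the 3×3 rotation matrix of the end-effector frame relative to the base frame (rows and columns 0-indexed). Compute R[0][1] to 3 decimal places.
End-effector y-axis (col 1 of R) = (-0.5000,-0.8660,0.0000)
R[0][1] = -0.5000

-0.500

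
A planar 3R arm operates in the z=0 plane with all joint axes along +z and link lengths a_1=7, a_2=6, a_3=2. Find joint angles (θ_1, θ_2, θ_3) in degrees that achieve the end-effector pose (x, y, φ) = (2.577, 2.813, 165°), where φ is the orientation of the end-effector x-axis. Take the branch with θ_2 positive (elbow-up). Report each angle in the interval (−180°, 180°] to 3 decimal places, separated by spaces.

wrist centre = target − a_3·(cos φ, sin φ) = (4.5089, 2.2954)
cos θ_2 = (25.5984−7²−6²)/(2·7·6) = -0.7072; θ_2 = 135.0044° (elbow-up)
β = atan2(2.2954,4.5089) = 26.9797°; ψ = atan2(4.2423,2.7570) = 56.9806°
θ_1 = β − ψ = -30.0009°
θ_3 = φ − θ_1 − θ_2 = 59.9965° (wrapped to (-180°,180°])

-30.001 135.004 59.996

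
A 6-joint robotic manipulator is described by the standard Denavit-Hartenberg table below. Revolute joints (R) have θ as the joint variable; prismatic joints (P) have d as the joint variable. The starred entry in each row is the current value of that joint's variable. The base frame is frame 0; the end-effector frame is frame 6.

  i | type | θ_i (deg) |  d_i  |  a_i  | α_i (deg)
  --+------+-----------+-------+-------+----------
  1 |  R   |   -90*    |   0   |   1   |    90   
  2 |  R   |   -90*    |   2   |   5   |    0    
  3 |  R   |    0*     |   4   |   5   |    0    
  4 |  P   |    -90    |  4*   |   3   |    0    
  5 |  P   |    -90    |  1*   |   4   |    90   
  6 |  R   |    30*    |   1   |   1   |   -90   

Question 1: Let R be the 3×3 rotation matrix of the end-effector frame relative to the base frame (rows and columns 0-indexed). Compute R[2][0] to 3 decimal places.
End-effector x-axis (col 0 of R) = (-0.5000,0.0000,0.8660)
R[2][0] = 0.8660

0.866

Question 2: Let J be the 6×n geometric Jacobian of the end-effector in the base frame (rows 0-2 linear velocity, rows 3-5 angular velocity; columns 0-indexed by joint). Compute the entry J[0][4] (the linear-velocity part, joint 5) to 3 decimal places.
-1.000

prismatic axis z_4 = (-1.0000,-0.0000,0.0000)
J_v[:, 4] = z_4; J_ω[:, 4] = (0,0,0)
entry J[0][4] = -1.0000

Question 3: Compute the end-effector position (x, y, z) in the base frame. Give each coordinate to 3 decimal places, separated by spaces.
after link 1: o_1 = (0.0000, -1.0000, 0.0000)
after link 2: o_2 = (-2.0000, -1.0000, -5.0000)
after link 3: o_3 = (-6.0000, -1.0000, -10.0000)
after link 4: o_4 = (-10.0000, 2.0000, -10.0000)
after link 5: o_5 = (-11.0000, 2.0000, -6.0000)
after link 6: o_6 = (-11.5000, 1.0000, -5.1340)

-11.500 1.000 -5.134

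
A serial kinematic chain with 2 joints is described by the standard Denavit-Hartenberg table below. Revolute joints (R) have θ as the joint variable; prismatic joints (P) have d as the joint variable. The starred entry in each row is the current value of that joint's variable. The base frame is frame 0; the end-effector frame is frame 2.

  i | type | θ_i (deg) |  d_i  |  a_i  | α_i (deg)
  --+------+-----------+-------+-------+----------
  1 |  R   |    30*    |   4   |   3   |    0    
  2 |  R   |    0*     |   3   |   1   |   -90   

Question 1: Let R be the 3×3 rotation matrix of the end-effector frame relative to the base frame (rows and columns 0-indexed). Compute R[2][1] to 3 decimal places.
End-effector y-axis (col 1 of R) = (-0.0000,0.0000,-1.0000)
R[2][1] = -1.0000

-1.000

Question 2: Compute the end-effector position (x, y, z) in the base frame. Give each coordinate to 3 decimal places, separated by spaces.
3.464 2.000 7.000

after link 1: o_1 = (2.5981, 1.5000, 4.0000)
after link 2: o_2 = (3.4641, 2.0000, 7.0000)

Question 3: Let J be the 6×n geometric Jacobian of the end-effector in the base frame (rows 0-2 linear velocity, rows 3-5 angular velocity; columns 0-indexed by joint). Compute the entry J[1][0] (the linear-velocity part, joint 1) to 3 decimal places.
3.464

axis z_0 = ẑ; lever o_n−o_0 = (3.4641,2.0000,7.0000)
cross product → J_v[:, 0] = (-2.0000,3.4641,0.0000)
J_ω[:, 0] = z_0
entry J[1][0] = 3.4641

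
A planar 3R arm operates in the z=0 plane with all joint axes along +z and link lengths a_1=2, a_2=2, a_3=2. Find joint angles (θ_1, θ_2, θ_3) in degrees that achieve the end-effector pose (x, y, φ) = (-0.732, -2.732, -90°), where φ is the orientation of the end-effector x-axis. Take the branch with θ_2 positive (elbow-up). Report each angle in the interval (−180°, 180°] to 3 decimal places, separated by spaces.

wrist centre = target − a_3·(cos φ, sin φ) = (-0.7320, -0.7320)
cos θ_2 = (1.0716−2²−2²)/(2·2·2) = -0.8660; θ_2 = 150.0021° (elbow-up)
β = atan2(-0.7320,-0.7320) = -135.0000°; ψ = atan2(0.9999,0.2679) = 75.0011°
θ_1 = β − ψ = -210.0011°
θ_3 = φ − θ_1 − θ_2 = -30.0011° (wrapped to (-180°,180°])

149.999 150.002 -30.001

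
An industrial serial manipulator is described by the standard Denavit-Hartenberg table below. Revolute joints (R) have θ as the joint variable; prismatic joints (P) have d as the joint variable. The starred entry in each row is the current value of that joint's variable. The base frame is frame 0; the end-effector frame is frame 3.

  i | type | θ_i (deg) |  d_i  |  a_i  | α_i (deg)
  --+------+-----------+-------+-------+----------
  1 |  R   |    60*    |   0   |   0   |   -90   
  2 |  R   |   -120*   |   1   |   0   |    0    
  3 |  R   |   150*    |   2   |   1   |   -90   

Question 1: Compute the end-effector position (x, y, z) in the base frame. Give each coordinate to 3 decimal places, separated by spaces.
after link 1: o_1 = (0.0000, 0.0000, 0.0000)
after link 2: o_2 = (-0.8660, 0.5000, 0.0000)
after link 3: o_3 = (-2.1651, 2.2500, -0.5000)

-2.165 2.250 -0.500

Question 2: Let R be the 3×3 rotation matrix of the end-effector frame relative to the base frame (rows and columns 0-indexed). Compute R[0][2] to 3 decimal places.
-0.250

End-effector z-axis (col 2 of R) = (-0.2500,-0.4330,-0.8660)
R[0][2] = -0.2500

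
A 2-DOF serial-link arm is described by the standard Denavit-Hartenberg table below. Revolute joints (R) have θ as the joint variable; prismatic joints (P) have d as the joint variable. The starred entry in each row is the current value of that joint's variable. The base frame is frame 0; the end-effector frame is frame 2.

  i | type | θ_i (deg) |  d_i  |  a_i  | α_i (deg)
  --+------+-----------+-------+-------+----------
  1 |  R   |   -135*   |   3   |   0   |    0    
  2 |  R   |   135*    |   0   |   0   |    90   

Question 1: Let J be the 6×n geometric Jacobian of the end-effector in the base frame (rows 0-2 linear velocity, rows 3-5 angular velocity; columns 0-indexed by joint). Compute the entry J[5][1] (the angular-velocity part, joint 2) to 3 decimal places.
1.000

axis z_1 = (0.0000,0.0000,1.0000); lever o_n−o_1 = (0.0000,0.0000,0.0000)
cross product → J_v[:, 1] = (0.0000,0.0000,0.0000)
J_ω[:, 1] = z_1
entry J[5][1] = 1.0000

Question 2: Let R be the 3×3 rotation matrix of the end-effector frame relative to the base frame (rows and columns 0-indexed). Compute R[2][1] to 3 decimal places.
1.000

End-effector y-axis (col 1 of R) = (0.0000,0.0000,1.0000)
R[2][1] = 1.0000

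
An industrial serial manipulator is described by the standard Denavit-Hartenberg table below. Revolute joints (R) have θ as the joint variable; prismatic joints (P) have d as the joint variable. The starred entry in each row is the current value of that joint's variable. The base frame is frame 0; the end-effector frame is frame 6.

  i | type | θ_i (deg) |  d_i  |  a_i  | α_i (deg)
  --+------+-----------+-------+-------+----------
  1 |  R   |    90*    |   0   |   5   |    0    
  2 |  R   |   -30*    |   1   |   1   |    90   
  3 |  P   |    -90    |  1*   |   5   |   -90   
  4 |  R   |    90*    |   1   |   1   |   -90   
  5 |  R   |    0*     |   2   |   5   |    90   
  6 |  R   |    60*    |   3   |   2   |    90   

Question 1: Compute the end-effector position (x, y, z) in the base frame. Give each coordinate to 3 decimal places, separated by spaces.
-2.696 12.330 -0.268

after link 1: o_1 = (0.0000, 5.0000, 0.0000)
after link 2: o_2 = (0.5000, 5.8660, 1.0000)
after link 3: o_3 = (1.3660, 5.3660, -4.0000)
after link 4: o_4 = (1.0000, 6.7321, -4.0000)
after link 5: o_5 = (-3.3301, 9.2321, -2.0000)
after link 6: o_6 = (-2.6962, 12.3301, -0.2679)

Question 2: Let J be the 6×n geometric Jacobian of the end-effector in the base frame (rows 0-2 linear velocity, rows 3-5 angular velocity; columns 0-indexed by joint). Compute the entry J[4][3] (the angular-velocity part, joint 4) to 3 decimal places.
0.866

axis z_3 = (0.5000,0.8660,0.0000); lever o_n−o_3 = (-4.0622,6.9641,3.7321)
cross product → J_v[:, 3] = (3.2321,-1.8660,7.0000)
J_ω[:, 3] = z_3
entry J[4][3] = 0.8660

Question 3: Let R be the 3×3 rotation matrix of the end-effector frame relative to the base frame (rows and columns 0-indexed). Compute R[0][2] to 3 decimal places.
-0.750

End-effector z-axis (col 2 of R) = (-0.7500,0.4330,-0.5000)
R[0][2] = -0.7500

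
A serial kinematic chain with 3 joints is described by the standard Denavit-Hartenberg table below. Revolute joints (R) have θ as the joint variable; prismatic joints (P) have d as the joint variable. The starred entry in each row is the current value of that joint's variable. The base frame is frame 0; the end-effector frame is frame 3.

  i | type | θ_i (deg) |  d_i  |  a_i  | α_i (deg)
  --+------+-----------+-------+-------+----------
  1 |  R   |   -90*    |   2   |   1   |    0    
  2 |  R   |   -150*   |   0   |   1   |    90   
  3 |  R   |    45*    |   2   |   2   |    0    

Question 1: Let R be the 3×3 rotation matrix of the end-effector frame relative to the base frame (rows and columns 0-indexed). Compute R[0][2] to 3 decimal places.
0.866

End-effector z-axis (col 2 of R) = (0.8660,0.5000,0.0000)
R[0][2] = 0.8660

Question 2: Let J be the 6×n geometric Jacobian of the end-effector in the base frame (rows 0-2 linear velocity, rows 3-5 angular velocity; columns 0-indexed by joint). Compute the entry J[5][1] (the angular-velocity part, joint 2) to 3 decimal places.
1.000

axis z_1 = (0.0000,0.0000,1.0000); lever o_n−o_1 = (0.5249,3.0908,1.4142)
cross product → J_v[:, 1] = (-3.0908,0.5249,0.0000)
J_ω[:, 1] = z_1
entry J[5][1] = 1.0000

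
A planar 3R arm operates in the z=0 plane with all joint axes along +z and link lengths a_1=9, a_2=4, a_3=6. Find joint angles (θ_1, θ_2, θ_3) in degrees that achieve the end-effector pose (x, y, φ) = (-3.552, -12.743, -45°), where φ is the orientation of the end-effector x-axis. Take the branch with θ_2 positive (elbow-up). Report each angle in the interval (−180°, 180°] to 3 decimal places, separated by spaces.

-149.997 59.988 45.009

wrist centre = target − a_3·(cos φ, sin φ) = (-7.7946, -8.5004)
cos θ_2 = (133.0125−9²−4²)/(2·9·4) = 0.5002; θ_2 = 59.9885° (elbow-up)
β = atan2(-8.5004,-7.7946) = -132.5201°; ψ = atan2(3.4637,11.0007) = 17.4772°
θ_1 = β − ψ = -149.9974°
θ_3 = φ − θ_1 − θ_2 = 45.0089° (wrapped to (-180°,180°])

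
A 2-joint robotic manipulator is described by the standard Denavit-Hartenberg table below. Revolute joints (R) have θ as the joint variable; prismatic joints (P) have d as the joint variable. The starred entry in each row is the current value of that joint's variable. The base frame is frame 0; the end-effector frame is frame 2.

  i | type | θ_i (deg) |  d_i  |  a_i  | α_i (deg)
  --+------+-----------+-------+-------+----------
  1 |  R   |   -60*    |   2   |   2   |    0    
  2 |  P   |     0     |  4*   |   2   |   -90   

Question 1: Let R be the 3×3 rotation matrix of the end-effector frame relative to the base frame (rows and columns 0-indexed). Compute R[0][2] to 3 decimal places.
End-effector z-axis (col 2 of R) = (0.8660,0.5000,0.0000)
R[0][2] = 0.8660

0.866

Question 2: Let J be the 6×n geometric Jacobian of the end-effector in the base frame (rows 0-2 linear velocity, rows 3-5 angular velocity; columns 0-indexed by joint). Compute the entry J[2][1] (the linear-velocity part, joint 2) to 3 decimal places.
1.000

prismatic axis z_1 = (0.0000,0.0000,1.0000)
J_v[:, 1] = z_1; J_ω[:, 1] = (0,0,0)
entry J[2][1] = 1.0000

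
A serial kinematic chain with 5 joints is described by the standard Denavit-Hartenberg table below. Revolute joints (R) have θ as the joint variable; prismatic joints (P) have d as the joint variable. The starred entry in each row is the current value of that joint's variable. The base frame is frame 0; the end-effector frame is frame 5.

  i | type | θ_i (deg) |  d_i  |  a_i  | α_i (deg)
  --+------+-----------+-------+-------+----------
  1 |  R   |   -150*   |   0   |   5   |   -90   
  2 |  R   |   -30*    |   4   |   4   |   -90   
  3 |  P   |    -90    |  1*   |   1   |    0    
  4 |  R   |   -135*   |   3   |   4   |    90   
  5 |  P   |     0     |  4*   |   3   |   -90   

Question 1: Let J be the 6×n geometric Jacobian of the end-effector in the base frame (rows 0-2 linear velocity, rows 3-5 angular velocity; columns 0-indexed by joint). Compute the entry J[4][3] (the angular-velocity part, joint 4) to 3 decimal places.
-0.250

axis z_3 = (-0.4330,-0.2500,-0.8660); lever o_n−o_3 = (-3.5971,6.9047,-3.6587)
cross product → J_v[:, 3] = (6.8943,1.5309,-3.8891)
J_ω[:, 3] = z_3
entry J[4][3] = -0.2500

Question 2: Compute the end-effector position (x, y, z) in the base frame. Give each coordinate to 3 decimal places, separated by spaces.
after link 1: o_1 = (-4.3301, -2.5000, 0.0000)
after link 2: o_2 = (-5.3301, -7.6962, 2.0000)
after link 3: o_3 = (-5.2631, -8.8122, 1.1340)
after link 4: o_4 = (-5.8551, -5.8879, -2.8783)
after link 5: o_5 = (-8.8603, -1.9075, -2.5248)

-8.860 -1.908 -2.525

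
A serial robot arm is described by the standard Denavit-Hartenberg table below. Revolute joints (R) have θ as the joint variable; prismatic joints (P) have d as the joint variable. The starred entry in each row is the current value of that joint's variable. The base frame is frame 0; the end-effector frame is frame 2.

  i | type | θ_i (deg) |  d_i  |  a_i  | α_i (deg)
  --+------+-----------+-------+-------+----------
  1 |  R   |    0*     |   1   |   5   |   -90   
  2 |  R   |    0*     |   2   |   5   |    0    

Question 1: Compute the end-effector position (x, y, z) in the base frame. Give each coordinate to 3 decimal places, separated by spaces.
10.000 2.000 1.000

after link 1: o_1 = (5.0000, 0.0000, 1.0000)
after link 2: o_2 = (10.0000, 2.0000, 1.0000)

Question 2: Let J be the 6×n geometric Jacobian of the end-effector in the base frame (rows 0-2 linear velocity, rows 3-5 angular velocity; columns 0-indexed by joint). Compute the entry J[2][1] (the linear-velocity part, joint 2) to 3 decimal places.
-5.000

axis z_1 = (0.0000,1.0000,0.0000); lever o_n−o_1 = (5.0000,2.0000,0.0000)
cross product → J_v[:, 1] = (0.0000,0.0000,-5.0000)
J_ω[:, 1] = z_1
entry J[2][1] = -5.0000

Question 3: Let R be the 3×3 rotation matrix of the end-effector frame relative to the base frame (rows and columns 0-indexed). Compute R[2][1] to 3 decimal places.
-1.000

End-effector y-axis (col 1 of R) = (0.0000,0.0000,-1.0000)
R[2][1] = -1.0000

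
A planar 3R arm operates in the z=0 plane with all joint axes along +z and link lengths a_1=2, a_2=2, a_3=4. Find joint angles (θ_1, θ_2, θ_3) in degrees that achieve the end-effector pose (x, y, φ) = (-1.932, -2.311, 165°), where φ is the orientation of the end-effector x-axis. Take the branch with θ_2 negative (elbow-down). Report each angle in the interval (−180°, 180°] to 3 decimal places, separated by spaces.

-45.009 -29.988 -120.003

wrist centre = target − a_3·(cos φ, sin φ) = (1.9317, -3.3463)
cos θ_2 = (14.9290−2²−2²)/(2·2·2) = 0.8661; θ_2 = -29.9880° (elbow-down)
β = atan2(-3.3463,1.9317) = -60.0035°; ψ = atan2(-0.9996,3.7323) = -14.9940°
θ_1 = β − ψ = -45.0095°
θ_3 = φ − θ_1 − θ_2 = -120.0025° (wrapped to (-180°,180°])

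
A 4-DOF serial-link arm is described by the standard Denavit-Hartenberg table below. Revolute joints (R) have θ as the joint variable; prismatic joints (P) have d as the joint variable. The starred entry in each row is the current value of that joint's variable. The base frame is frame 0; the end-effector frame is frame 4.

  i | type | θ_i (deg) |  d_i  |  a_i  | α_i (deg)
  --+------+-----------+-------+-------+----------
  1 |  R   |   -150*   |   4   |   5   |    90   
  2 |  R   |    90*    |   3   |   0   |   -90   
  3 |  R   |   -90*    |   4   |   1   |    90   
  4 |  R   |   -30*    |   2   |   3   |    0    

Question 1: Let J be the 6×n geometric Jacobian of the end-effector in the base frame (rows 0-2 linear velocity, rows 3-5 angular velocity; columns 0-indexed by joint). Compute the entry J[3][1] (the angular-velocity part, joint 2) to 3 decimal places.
-0.500

axis z_1 = (-0.5000,0.8660,0.0000); lever o_n−o_1 = (-1.1340,6.9641,-2.0000)
cross product → J_v[:, 1] = (-1.7321,-1.0000,-2.5000)
J_ω[:, 1] = z_1
entry J[3][1] = -0.5000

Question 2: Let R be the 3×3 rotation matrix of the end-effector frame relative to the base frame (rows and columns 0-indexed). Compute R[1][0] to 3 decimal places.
0.500

End-effector x-axis (col 0 of R) = (-0.8660,0.5000,0.0000)
R[1][0] = 0.5000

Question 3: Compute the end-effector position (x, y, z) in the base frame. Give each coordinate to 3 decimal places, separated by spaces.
-5.464 4.464 2.000

after link 1: o_1 = (-4.3301, -2.5000, 4.0000)
after link 2: o_2 = (-5.8301, 0.0981, 4.0000)
after link 3: o_3 = (-2.8660, 2.9641, 4.0000)
after link 4: o_4 = (-5.4641, 4.4641, 2.0000)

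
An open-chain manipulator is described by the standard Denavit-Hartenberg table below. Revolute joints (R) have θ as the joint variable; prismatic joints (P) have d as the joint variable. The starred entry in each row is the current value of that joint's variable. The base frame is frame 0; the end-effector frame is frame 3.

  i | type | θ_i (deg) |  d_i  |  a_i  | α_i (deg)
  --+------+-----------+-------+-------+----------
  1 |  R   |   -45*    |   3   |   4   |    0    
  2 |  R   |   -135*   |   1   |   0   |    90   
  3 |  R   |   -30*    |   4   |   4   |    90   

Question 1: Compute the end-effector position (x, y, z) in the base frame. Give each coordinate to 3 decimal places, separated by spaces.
-0.636 1.172 2.000

after link 1: o_1 = (2.8284, -2.8284, 3.0000)
after link 2: o_2 = (2.8284, -2.8284, 4.0000)
after link 3: o_3 = (-0.6357, 1.1716, 2.0000)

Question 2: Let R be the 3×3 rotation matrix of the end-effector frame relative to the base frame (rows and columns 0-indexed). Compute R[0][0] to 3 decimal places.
-0.866

End-effector x-axis (col 0 of R) = (-0.8660,-0.0000,-0.5000)
R[0][0] = -0.8660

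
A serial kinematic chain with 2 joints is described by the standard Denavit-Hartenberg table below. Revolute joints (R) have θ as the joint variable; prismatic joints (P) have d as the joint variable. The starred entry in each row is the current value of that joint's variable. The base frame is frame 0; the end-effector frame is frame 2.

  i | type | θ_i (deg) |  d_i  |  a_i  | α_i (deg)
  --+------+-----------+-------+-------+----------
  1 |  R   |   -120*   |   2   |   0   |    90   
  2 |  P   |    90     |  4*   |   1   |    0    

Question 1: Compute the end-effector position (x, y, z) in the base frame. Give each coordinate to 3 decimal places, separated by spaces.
-3.464 2.000 3.000

after link 1: o_1 = (0.0000, 0.0000, 2.0000)
after link 2: o_2 = (-3.4641, 2.0000, 3.0000)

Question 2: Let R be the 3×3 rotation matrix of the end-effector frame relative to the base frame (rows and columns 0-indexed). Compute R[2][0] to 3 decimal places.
End-effector x-axis (col 0 of R) = (0.0000,-0.0000,1.0000)
R[2][0] = 1.0000

1.000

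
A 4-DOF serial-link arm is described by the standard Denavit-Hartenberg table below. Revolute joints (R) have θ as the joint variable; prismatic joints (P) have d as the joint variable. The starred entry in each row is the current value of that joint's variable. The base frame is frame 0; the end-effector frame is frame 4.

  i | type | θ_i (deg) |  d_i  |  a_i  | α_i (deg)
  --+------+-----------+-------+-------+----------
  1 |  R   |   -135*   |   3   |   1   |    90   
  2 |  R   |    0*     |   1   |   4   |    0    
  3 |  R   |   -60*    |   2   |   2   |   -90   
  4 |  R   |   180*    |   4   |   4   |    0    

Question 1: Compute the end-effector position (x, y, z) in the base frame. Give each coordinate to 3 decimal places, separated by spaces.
-7.399 -3.157 6.732

after link 1: o_1 = (-0.7071, -0.7071, 3.0000)
after link 2: o_2 = (-4.2426, -2.8284, 3.0000)
after link 3: o_3 = (-6.3640, -2.1213, 1.2679)
after link 4: o_4 = (-7.3992, -3.1566, 6.7321)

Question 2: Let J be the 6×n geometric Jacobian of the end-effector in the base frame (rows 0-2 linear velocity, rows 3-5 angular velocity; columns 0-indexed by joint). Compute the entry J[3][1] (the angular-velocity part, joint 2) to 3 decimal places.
axis z_1 = (-0.7071,0.7071,0.0000); lever o_n−o_1 = (-6.6921,-2.4495,3.7321)
cross product → J_v[:, 1] = (2.6390,2.6390,6.4641)
J_ω[:, 1] = z_1
entry J[3][1] = -0.7071

-0.707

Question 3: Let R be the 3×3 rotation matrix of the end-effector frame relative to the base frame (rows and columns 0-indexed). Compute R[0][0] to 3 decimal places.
0.354

End-effector x-axis (col 0 of R) = (0.3536,0.3536,0.8660)
R[0][0] = 0.3536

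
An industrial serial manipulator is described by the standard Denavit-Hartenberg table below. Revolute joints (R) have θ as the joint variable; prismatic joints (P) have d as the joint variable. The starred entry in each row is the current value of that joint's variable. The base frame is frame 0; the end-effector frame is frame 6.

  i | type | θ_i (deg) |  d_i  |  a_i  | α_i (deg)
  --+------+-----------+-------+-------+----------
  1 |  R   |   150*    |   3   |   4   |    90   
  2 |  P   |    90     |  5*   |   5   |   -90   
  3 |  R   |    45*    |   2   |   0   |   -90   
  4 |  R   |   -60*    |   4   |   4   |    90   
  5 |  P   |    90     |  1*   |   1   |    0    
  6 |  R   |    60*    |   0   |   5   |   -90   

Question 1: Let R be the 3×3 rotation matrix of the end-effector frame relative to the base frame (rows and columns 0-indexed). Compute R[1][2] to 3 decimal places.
0.900

End-effector z-axis (col 2 of R) = (0.0196,0.8999,0.4356)
R[1][2] = 0.8999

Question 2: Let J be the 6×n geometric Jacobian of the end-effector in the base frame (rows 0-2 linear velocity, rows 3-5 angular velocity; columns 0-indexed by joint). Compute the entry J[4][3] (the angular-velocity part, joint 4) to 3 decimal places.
axis z_3 = (-0.3536,-0.6124,-0.7071); lever o_n−o_3 = (-2.1017,-4.0684,-6.0324)
cross product → J_v[:, 3] = (0.8173,-0.6467,0.1514)
J_ω[:, 3] = z_3
entry J[4][3] = -0.6124

-0.612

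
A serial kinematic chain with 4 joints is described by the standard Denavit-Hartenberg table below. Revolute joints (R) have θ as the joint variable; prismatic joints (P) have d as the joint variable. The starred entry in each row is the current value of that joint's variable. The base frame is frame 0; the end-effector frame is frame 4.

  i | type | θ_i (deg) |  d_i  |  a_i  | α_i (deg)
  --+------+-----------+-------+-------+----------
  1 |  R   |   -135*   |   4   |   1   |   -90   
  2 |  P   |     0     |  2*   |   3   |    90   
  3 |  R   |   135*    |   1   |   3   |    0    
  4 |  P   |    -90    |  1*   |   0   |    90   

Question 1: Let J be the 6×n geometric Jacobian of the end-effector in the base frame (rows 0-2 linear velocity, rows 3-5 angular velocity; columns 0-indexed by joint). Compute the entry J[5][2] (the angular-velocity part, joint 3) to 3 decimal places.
1.000

axis z_2 = (0.0000,0.0000,1.0000); lever o_n−o_2 = (3.0000,0.0000,2.0000)
cross product → J_v[:, 2] = (0.0000,3.0000,0.0000)
J_ω[:, 2] = z_2
entry J[5][2] = 1.0000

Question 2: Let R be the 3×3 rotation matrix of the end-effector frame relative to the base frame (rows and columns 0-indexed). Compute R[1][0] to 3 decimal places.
End-effector x-axis (col 0 of R) = (0.0000,-1.0000,0.0000)
R[1][0] = -1.0000

-1.000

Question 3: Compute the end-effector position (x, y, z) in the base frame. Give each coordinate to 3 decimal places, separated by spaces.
1.586 -4.243 6.000

after link 1: o_1 = (-0.7071, -0.7071, 4.0000)
after link 2: o_2 = (-1.4142, -4.2426, 4.0000)
after link 3: o_3 = (1.5858, -4.2426, 5.0000)
after link 4: o_4 = (1.5858, -4.2426, 6.0000)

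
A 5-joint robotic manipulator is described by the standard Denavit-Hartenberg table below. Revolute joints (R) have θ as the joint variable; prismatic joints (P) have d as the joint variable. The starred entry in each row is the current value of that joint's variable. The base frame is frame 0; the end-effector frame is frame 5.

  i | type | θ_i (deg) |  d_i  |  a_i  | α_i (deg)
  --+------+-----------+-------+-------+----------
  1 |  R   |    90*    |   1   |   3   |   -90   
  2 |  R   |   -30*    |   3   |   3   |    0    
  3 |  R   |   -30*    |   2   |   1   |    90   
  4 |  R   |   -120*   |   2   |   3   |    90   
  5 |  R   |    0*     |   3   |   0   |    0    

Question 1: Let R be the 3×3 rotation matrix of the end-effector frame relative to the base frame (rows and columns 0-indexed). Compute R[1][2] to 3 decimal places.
End-effector z-axis (col 2 of R) = (-0.5000,-0.4330,-0.7500)
R[1][2] = -0.4330

-0.433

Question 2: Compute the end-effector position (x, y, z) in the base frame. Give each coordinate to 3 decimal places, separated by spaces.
after link 1: o_1 = (0.0000, 3.0000, 1.0000)
after link 2: o_2 = (-3.0000, 5.5981, 2.5000)
after link 3: o_3 = (-5.0000, 6.0981, 3.3660)
after link 4: o_4 = (-2.4019, 3.6160, 3.0670)
after link 5: o_5 = (-3.9019, 2.3170, 0.8170)

-3.902 2.317 0.817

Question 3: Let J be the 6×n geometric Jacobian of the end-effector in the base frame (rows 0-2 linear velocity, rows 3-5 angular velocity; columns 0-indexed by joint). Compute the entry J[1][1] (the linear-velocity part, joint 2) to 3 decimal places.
axis z_1 = (-1.0000,0.0000,0.0000); lever o_n−o_1 = (-3.9019,-0.6830,-0.1830)
cross product → J_v[:, 1] = (0.0000,-0.1830,0.6830)
J_ω[:, 1] = z_1
entry J[1][1] = -0.1830

-0.183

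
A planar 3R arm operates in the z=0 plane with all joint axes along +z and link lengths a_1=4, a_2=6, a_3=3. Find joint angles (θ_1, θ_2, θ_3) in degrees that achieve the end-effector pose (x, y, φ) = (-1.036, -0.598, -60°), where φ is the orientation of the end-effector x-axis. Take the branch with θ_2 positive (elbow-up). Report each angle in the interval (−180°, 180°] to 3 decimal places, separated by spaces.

30.003 149.998 119.999

wrist centre = target − a_3·(cos φ, sin φ) = (-2.5360, 2.0001)
cos θ_2 = (10.4316−4²−6²)/(2·4·6) = -0.8660; θ_2 = 149.9980° (elbow-up)
β = atan2(2.0001,-2.5360) = 141.7381°; ψ = atan2(3.0002,-1.1960) = 111.7352°
θ_1 = β − ψ = 30.0029°
θ_3 = φ − θ_1 − θ_2 = 119.9990° (wrapped to (-180°,180°])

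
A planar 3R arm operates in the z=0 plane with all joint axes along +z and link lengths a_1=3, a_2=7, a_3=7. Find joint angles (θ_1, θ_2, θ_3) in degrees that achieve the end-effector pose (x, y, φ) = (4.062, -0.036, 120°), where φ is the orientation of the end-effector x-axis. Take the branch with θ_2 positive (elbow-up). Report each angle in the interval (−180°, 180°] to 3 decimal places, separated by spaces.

-60.004 30.004 150.000

wrist centre = target − a_3·(cos φ, sin φ) = (7.5620, -6.0982)
cos θ_2 = (94.3716−3²−7²)/(2·3·7) = 0.8660; θ_2 = 30.0040° (elbow-up)
β = atan2(-6.0982,7.5620) = -38.8835°; ψ = atan2(3.5004,9.0619) = 21.1204°
θ_1 = β − ψ = -60.0039°
θ_3 = φ − θ_1 − θ_2 = 150.0000° (wrapped to (-180°,180°])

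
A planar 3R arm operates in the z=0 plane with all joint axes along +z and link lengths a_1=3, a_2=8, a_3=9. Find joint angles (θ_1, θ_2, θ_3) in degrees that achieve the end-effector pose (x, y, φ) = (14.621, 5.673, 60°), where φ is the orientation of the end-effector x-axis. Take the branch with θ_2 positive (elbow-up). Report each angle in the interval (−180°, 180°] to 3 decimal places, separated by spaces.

-45.009 45.012 59.997

wrist centre = target − a_3·(cos φ, sin φ) = (10.1210, -2.1212)
cos θ_2 = (106.9343−3²−8²)/(2·3·8) = 0.7070; θ_2 = 45.0116° (elbow-up)
β = atan2(-2.1212,10.1210) = -11.8371°; ψ = atan2(5.6580,8.6557) = 33.1715°
θ_1 = β − ψ = -45.0087°
θ_3 = φ − θ_1 − θ_2 = 59.9970° (wrapped to (-180°,180°])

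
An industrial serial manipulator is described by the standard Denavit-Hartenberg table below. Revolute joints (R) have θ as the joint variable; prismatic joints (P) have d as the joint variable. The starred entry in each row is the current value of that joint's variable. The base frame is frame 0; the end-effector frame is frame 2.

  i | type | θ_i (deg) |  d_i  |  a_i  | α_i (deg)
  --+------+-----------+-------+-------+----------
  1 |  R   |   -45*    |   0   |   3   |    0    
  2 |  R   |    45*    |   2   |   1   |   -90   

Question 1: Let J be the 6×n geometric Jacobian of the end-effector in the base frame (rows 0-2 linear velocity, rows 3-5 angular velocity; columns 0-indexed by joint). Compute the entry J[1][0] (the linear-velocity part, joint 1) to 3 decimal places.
3.121

axis z_0 = ẑ; lever o_n−o_0 = (3.1213,-2.1213,2.0000)
cross product → J_v[:, 0] = (2.1213,3.1213,-0.0000)
J_ω[:, 0] = z_0
entry J[1][0] = 3.1213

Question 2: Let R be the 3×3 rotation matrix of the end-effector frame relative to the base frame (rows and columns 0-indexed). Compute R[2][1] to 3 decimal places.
End-effector y-axis (col 1 of R) = (0.0000,0.0000,-1.0000)
R[2][1] = -1.0000

-1.000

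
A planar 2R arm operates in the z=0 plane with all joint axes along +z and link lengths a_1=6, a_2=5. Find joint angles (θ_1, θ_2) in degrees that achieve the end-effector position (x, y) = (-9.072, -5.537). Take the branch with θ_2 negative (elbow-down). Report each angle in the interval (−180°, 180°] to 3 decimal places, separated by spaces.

cos θ_2 = (112.9596−6²−5²)/(2·6·5) = 0.8660; θ_2 = -30.0038° (elbow-down)
β = atan2(-5.5370,-9.0720) = -148.6026°; ψ = atan2(-2.5003,10.3300) = -13.6063°
θ_1 = β − ψ = -134.9963°

-134.996 -30.004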